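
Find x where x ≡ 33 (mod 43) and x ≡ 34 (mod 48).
850

Using Chinese Remainder Theorem:
M = 43 × 48 = 2064
M1 = 48, M2 = 43
y1 = 48^(-1) mod 43 = 26
y2 = 43^(-1) mod 48 = 19
x = (33×48×26 + 34×43×19) mod 2064 = 850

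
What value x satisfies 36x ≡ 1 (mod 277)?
177

gcd(36, 277) = 1, so the inverse exists.
Extended Euclidean algorithm on (277, 36):
277 = 7 × 36 + 25  ⟹  25 = (1)·277 + (-7)·36
36 = 1 × 25 + 11  ⟹  11 = (-1)·277 + (8)·36
25 = 2 × 11 + 3  ⟹  3 = (3)·277 + (-23)·36
11 = 3 × 3 + 2  ⟹  2 = (-10)·277 + (77)·36
3 = 1 × 2 + 1  ⟹  1 = (13)·277 + (-100)·36
So (-100)·36 ≡ 1 (mod 277), i.e. 36^(-1) ≡ -100 ≡ 177 (mod 277).
Check: 36 × 177 = 6372 ≡ 1 (mod 277)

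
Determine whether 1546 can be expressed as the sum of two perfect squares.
5² + 39² (a=5, b=39)

Factorization: 1546 = 2 × 773
By Fermat: n is sum of two squares iff every prime p ≡ 3 (mod 4) appears to even power.
All primes ≡ 3 (mod 4) appear to even power.
Search a = 0, 1, 2, … for 1546 - a² a perfect square: first hit at a = 5: 1546 - 25 = 1521 = 39².
1546 = 5² + 39² = 25 + 1521 ✓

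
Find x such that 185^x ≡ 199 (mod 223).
46

Baby-step giant-step with step n = ⌈√223⌉ = 15.
Baby steps 185^j mod 223 (j:value) for j=0..14: 0:1, 1:185, 2:106, 3:209, 4:86, 5:77, 6:196, 7:134, 8:37, 9:155, 10:131, 11:151, 12:60, 13:173, 14:116.
Giant-step multiplier: 185^(-15) ≡ 185^(222-15) = 185^207 ≡ 193 (mod 223).
Giant steps γ_i = 199·193^i mod 223: γ_0=199, γ_1=51, γ_2=31, γ_3=185 (in table at j=1).
x = i·n + j = 3·15 + 1 = 46.
Check: 185^46 ≡ 199 (mod 223).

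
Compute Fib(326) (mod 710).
563

Matrix identity: Q^n = [[F_(n+1), F_n], [F_n, F_(n-1)]] with Q = [[1,1],[1,0]].
n = 326 = 101000110₂. Square-and-multiply, entries mod 710:
Q^1 = [[1,1],[1,0]]
Q^2 = (Q^1)² = [[2,1],[1,1]]
Q^5 = (Q^2)²·Q = [[8,5],[5,3]]
Q^10 = (Q^5)² = [[89,55],[55,34]]
Q^20 = (Q^10)² = [[296,375],[375,631]]
Q^40 = (Q^20)² = [[331,435],[435,606]]
Q^81 = (Q^40)²·Q = [[641,586],[586,55]]
Q^163 = (Q^81)²·Q = [[573,257],[257,316]]
Q^326 = (Q^163)² = [[328,563],[563,475]]
F_326 mod 710 = Q^326[0][1] = 563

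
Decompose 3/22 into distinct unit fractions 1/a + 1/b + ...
1/8 + 1/88

Greedy algorithm:
3/22: ceiling(22/3) = 8, use 1/8
1/88: ceiling(88/1) = 88, use 1/88
Result: 3/22 = 1/8 + 1/88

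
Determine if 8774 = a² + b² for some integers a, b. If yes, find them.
Not possible

Factorization: 8774 = 2 × 41 × 107
By Fermat: n is sum of two squares iff every prime p ≡ 3 (mod 4) appears to even power.
Prime(s) ≡ 3 (mod 4) with odd exponent: [(107, 1)]
Therefore 8774 cannot be expressed as a² + b².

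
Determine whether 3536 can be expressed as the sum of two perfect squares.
20² + 56² (a=20, b=56)

Factorization: 3536 = 2^4 × 13 × 17
By Fermat: n is sum of two squares iff every prime p ≡ 3 (mod 4) appears to even power.
All primes ≡ 3 (mod 4) appear to even power.
Search a = 0, 1, 2, … for 3536 - a² a perfect square: first hit at a = 20: 3536 - 400 = 3136 = 56².
3536 = 20² + 56² = 400 + 3136 ✓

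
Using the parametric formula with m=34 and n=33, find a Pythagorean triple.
(67, 2244, 2245)

Euclid's formula: a = m² - n², b = 2mn, c = m² + n²
m = 34, n = 33
a = 34² - 33² = 1156 - 1089 = 67
b = 2 × 34 × 33 = 2244
c = 34² + 33² = 1156 + 1089 = 2245
Verification: 67² + 2244² = 4489 + 5035536 = 5040025 = 2245² ✓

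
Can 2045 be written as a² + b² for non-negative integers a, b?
14² + 43² (a=14, b=43)

Factorization: 2045 = 5 × 409
By Fermat: n is sum of two squares iff every prime p ≡ 3 (mod 4) appears to even power.
All primes ≡ 3 (mod 4) appear to even power.
Search a = 0, 1, 2, … for 2045 - a² a perfect square: first hit at a = 14: 2045 - 196 = 1849 = 43².
2045 = 14² + 43² = 196 + 1849 ✓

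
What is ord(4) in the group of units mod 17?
4

17 is prime, so ord(4) divides φ(17) = 16.
Divisors of 16: 1, 2, 4, 8, 16.
Repeated squaring: 4^1 ≡ 4, 4^2 ≡ 16, 4^4 ≡ 1, 4^8 ≡ 1, 4^16 ≡ 1 (mod 17).
Test 4^d mod 17 for each divisor d in increasing order:
4^1 ≡ 4
4^2 ≡ 16
4^4 ≡ 1  ← first divisor giving 1
The order is 4.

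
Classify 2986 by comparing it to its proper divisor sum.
deficient

Proper divisors of 2986: sum = 1 + 2 + 1493 = 1496
Since 1496 < 2986, 2986 is deficient.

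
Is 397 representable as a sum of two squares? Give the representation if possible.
6² + 19² (a=6, b=19)

Factorization: 397 = 397
By Fermat: n is sum of two squares iff every prime p ≡ 3 (mod 4) appears to even power.
All primes ≡ 3 (mod 4) appear to even power.
Search a = 0, 1, 2, … for 397 - a² a perfect square: first hit at a = 6: 397 - 36 = 361 = 19².
397 = 6² + 19² = 36 + 361 ✓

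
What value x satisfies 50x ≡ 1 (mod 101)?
99

gcd(50, 101) = 1, so the inverse exists.
Extended Euclidean algorithm on (101, 50):
101 = 2 × 50 + 1  ⟹  1 = (1)·101 + (-2)·50
So (-2)·50 ≡ 1 (mod 101), i.e. 50^(-1) ≡ -2 ≡ 99 (mod 101).
Check: 50 × 99 = 4950 ≡ 1 (mod 101)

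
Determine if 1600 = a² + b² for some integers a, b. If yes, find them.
0² + 40² (a=0, b=40)

Factorization: 1600 = 2^6 × 5^2
By Fermat: n is sum of two squares iff every prime p ≡ 3 (mod 4) appears to even power.
All primes ≡ 3 (mod 4) appear to even power.
Search a = 0, 1, 2, … for 1600 - a² a perfect square: first hit at a = 0: 1600 - 0 = 1600 = 40².
1600 = 0² + 40² = 0 + 1600 ✓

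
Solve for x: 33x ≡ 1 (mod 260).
197

gcd(33, 260) = 1, so the inverse exists.
Extended Euclidean algorithm on (260, 33):
260 = 7 × 33 + 29  ⟹  29 = (1)·260 + (-7)·33
33 = 1 × 29 + 4  ⟹  4 = (-1)·260 + (8)·33
29 = 7 × 4 + 1  ⟹  1 = (8)·260 + (-63)·33
So (-63)·33 ≡ 1 (mod 260), i.e. 33^(-1) ≡ -63 ≡ 197 (mod 260).
Check: 33 × 197 = 6501 ≡ 1 (mod 260)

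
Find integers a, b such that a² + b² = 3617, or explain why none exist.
41² + 44² (a=41, b=44)

Factorization: 3617 = 3617
By Fermat: n is sum of two squares iff every prime p ≡ 3 (mod 4) appears to even power.
All primes ≡ 3 (mod 4) appear to even power.
Search a = 0, 1, 2, … for 3617 - a² a perfect square: first hit at a = 41: 3617 - 1681 = 1936 = 44².
3617 = 41² + 44² = 1681 + 1936 ✓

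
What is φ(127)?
126

127 = 127
φ(n) = n × ∏(1 - 1/p) for each prime p dividing n
φ(127) = 127 × (1 - 1/127) = 126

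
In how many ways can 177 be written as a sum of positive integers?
522115831195

p(n) counts ways to write n as a sum of positive integers (order ignored).
Euler's pentagonal recurrence: p(k) = p(k-1) + p(k-2) - p(k-5) - p(k-7) + p(k-12) + p(k-15) - ... (offsets j(3j∓1)/2, signs ++--, p(0)=1, p(<0)=0).
DP table for k = 0..176: p(0)=1, p(1)=1, p(2)=2, p(3)=3, p(4)=5, p(5)=7, p(6)=11, p(7)=15, p(8)=22, p(9)=30, p(10)=42, p(11)=56, p(12)=77, p(13)=101, p(14)=135, p(15)=176, p(16)=231, p(17)=297, p(18)=385, p(19)=490, p(20)=627, p(21)=792, p(22)=1002, p(23)=1255, p(24)=1575, p(25)=1958, p(26)=2436, p(27)=3010, p(28)=3718, p(29)=4565, p(30)=5604, p(31)=6842, p(32)=8349, p(33)=10143, p(34)=12310, p(35)=14883, p(36)=17977, p(37)=21637, p(38)=26015, p(39)=31185, p(40)=37338, p(41)=44583, p(42)=53174, p(43)=63261, p(44)=75175, p(45)=89134, p(46)=105558, p(47)=124754, p(48)=147273, p(49)=173525, p(50)=204226, p(51)=239943, p(52)=281589, p(53)=329931, p(54)=386155, p(55)=451276, p(56)=526823, p(57)=614154, p(58)=715220, p(59)=831820, p(60)=966467, p(61)=1121505, p(62)=1300156, p(63)=1505499, p(64)=1741630, p(65)=2012558, p(66)=2323520, p(67)=2679689, p(68)=3087735, p(69)=3554345, p(70)=4087968, p(71)=4697205, p(72)=5392783, p(73)=6185689, p(74)=7089500, p(75)=8118264, p(76)=9289091, p(77)=10619863, p(78)=12132164, p(79)=13848650, p(80)=15796476, p(81)=18004327, p(82)=20506255, p(83)=23338469, p(84)=26543660, p(85)=30167357, p(86)=34262962, p(87)=38887673, p(88)=44108109, p(89)=49995925, p(90)=56634173, p(91)=64112359, p(92)=72533807, p(93)=82010177, p(94)=92669720, p(95)=104651419, p(96)=118114304, p(97)=133230930, p(98)=150198136, p(99)=169229875, p(100)=190569292, p(101)=214481126, p(102)=241265379, p(103)=271248950, p(104)=304801365, p(105)=342325709, p(106)=384276336, p(107)=431149389, p(108)=483502844, p(109)=541946240, p(110)=607163746, p(111)=679903203, p(112)=761002156, p(113)=851376628, p(114)=952050665, p(115)=1064144451, p(116)=1188908248, p(117)=1327710076, p(118)=1482074143, p(119)=1653668665, p(120)=1844349560, p(121)=2056148051, p(122)=2291320912, p(123)=2552338241, p(124)=2841940500, p(125)=3163127352, p(126)=3519222692, p(127)=3913864295, p(128)=4351078600, p(129)=4835271870, p(130)=5371315400, p(131)=5964539504, p(132)=6620830889, p(133)=7346629512, p(134)=8149040695, p(135)=9035836076, p(136)=10015581680, p(137)=11097645016, p(138)=12292341831, p(139)=13610949895, p(140)=15065878135, p(141)=16670689208, p(142)=18440293320, p(143)=20390982757, p(144)=22540654445, p(145)=24908858009, p(146)=27517052599, p(147)=30388671978, p(148)=33549419497, p(149)=37027355200, p(150)=40853235313, p(151)=45060624582, p(152)=49686288421, p(153)=54770336324, p(154)=60356673280, p(155)=66493182097, p(156)=73232243759, p(157)=80630964769, p(158)=88751778802, p(159)=97662728555, p(160)=107438159466, p(161)=118159068427, p(162)=129913904637, p(163)=142798995930, p(164)=156919475295, p(165)=172389800255, p(166)=189334822579, p(167)=207890420102, p(168)=228204732751, p(169)=250438925115, p(170)=274768617130, p(171)=301384802048, p(172)=330495499613, p(173)=362326859895, p(174)=397125074750, p(175)=435157697830, p(176)=476715857290.
Final step: p(177) = p(176) + p(175) - p(172) - p(170) + p(165) + p(162) - p(155) - p(151) + p(142) + p(137) - p(126) - p(120) + p(107) + p(100) - p(85) - p(77) + p(60) + p(51) - p(32) - p(22) + p(1)
= 476715857290 + 435157697830 - 330495499613 - 274768617130 + 172389800255 + 129913904637 - 66493182097 - 45060624582 + 18440293320 + 11097645016 - 3519222692 - 1844349560 + 431149389 + 190569292 - 30167357 - 10619863 + 966467 + 239943 - 8349 - 1002 + 1
= 522115831195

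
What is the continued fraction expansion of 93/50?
[1; 1, 6, 7]

Euclidean algorithm steps:
93 = 1 × 50 + 43
50 = 1 × 43 + 7
43 = 6 × 7 + 1
7 = 7 × 1 + 0
Continued fraction: [1; 1, 6, 7]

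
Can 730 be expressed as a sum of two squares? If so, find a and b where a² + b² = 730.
1² + 27² (a=1, b=27)

Factorization: 730 = 2 × 5 × 73
By Fermat: n is sum of two squares iff every prime p ≡ 3 (mod 4) appears to even power.
All primes ≡ 3 (mod 4) appear to even power.
Search a = 0, 1, 2, … for 730 - a² a perfect square: first hit at a = 1: 730 - 1 = 729 = 27².
730 = 1² + 27² = 1 + 729 ✓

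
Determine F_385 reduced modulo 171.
127

Matrix identity: Q^n = [[F_(n+1), F_n], [F_n, F_(n-1)]] with Q = [[1,1],[1,0]].
n = 385 = 110000001₂. Square-and-multiply, entries mod 171:
Q^1 = [[1,1],[1,0]]
Q^3 = (Q^1)²·Q = [[3,2],[2,1]]
Q^6 = (Q^3)² = [[13,8],[8,5]]
Q^12 = (Q^6)² = [[62,144],[144,89]]
Q^24 = (Q^12)² = [[127,27],[27,100]]
Q^48 = (Q^24)² = [[100,144],[144,127]]
Q^96 = (Q^48)² = [[127,27],[27,100]]
Q^192 = (Q^96)² = [[100,144],[144,127]]
Q^385 = (Q^192)²·Q = [[154,127],[127,27]]
F_385 mod 171 = Q^385[0][1] = 127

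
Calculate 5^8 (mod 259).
53

Repeated squaring. Binary of 8 = 1000.
5^1 ≡ 5 (mod 259); 5^2 ≡ 25 (mod 259); 5^4 ≡ 107 (mod 259); 5^8 ≡ 53 (mod 259)
5^8 = 5^8 ≡ 53 (mod 259)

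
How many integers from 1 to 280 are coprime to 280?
96

280 = 2^3 × 5 × 7
φ(n) = n × ∏(1 - 1/p) for each prime p dividing n
φ(280) = 280 × (1 - 1/2) × (1 - 1/5) × (1 - 1/7) = 96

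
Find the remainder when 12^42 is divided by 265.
59

Repeated squaring. Binary of 42 = 101010.
12^1 ≡ 12 (mod 265); 12^2 ≡ 144 (mod 265); 12^4 ≡ 66 (mod 265); 12^8 ≡ 116 (mod 265); 12^16 ≡ 206 (mod 265); 12^32 ≡ 36 (mod 265)
12^42 = 12^2 × 12^8 × 12^32 ≡ 59 (mod 265)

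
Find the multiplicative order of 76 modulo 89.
88

89 is prime, so ord(76) divides φ(89) = 88.
Divisors of 88: 1, 2, 4, 8, 11, 22, 44, 88.
Repeated squaring: 76^1 ≡ 76, 76^2 ≡ 80, 76^4 ≡ 81, 76^8 ≡ 64, 76^16 ≡ 2, 76^32 ≡ 4, 76^64 ≡ 16 (mod 89).
Test 76^d mod 89 for each divisor d in increasing order:
76^1 ≡ 76
76^2 ≡ 80
76^4 ≡ 81
76^8 ≡ 64
76^11 = 76^8·76^2·76^1 ≡ 12
76^22 = 76^16·76^4·76^2 ≡ 55
76^44 = 76^32·76^8·76^4 ≡ 88
76^88 = 76^64·76^16·76^8 ≡ 1  ← first divisor giving 1
The order is 88.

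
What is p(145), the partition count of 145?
24908858009

p(n) counts ways to write n as a sum of positive integers (order ignored).
Euler's pentagonal recurrence: p(k) = p(k-1) + p(k-2) - p(k-5) - p(k-7) + p(k-12) + p(k-15) - ... (offsets j(3j∓1)/2, signs ++--, p(0)=1, p(<0)=0).
DP table for k = 0..144: p(0)=1, p(1)=1, p(2)=2, p(3)=3, p(4)=5, p(5)=7, p(6)=11, p(7)=15, p(8)=22, p(9)=30, p(10)=42, p(11)=56, p(12)=77, p(13)=101, p(14)=135, p(15)=176, p(16)=231, p(17)=297, p(18)=385, p(19)=490, p(20)=627, p(21)=792, p(22)=1002, p(23)=1255, p(24)=1575, p(25)=1958, p(26)=2436, p(27)=3010, p(28)=3718, p(29)=4565, p(30)=5604, p(31)=6842, p(32)=8349, p(33)=10143, p(34)=12310, p(35)=14883, p(36)=17977, p(37)=21637, p(38)=26015, p(39)=31185, p(40)=37338, p(41)=44583, p(42)=53174, p(43)=63261, p(44)=75175, p(45)=89134, p(46)=105558, p(47)=124754, p(48)=147273, p(49)=173525, p(50)=204226, p(51)=239943, p(52)=281589, p(53)=329931, p(54)=386155, p(55)=451276, p(56)=526823, p(57)=614154, p(58)=715220, p(59)=831820, p(60)=966467, p(61)=1121505, p(62)=1300156, p(63)=1505499, p(64)=1741630, p(65)=2012558, p(66)=2323520, p(67)=2679689, p(68)=3087735, p(69)=3554345, p(70)=4087968, p(71)=4697205, p(72)=5392783, p(73)=6185689, p(74)=7089500, p(75)=8118264, p(76)=9289091, p(77)=10619863, p(78)=12132164, p(79)=13848650, p(80)=15796476, p(81)=18004327, p(82)=20506255, p(83)=23338469, p(84)=26543660, p(85)=30167357, p(86)=34262962, p(87)=38887673, p(88)=44108109, p(89)=49995925, p(90)=56634173, p(91)=64112359, p(92)=72533807, p(93)=82010177, p(94)=92669720, p(95)=104651419, p(96)=118114304, p(97)=133230930, p(98)=150198136, p(99)=169229875, p(100)=190569292, p(101)=214481126, p(102)=241265379, p(103)=271248950, p(104)=304801365, p(105)=342325709, p(106)=384276336, p(107)=431149389, p(108)=483502844, p(109)=541946240, p(110)=607163746, p(111)=679903203, p(112)=761002156, p(113)=851376628, p(114)=952050665, p(115)=1064144451, p(116)=1188908248, p(117)=1327710076, p(118)=1482074143, p(119)=1653668665, p(120)=1844349560, p(121)=2056148051, p(122)=2291320912, p(123)=2552338241, p(124)=2841940500, p(125)=3163127352, p(126)=3519222692, p(127)=3913864295, p(128)=4351078600, p(129)=4835271870, p(130)=5371315400, p(131)=5964539504, p(132)=6620830889, p(133)=7346629512, p(134)=8149040695, p(135)=9035836076, p(136)=10015581680, p(137)=11097645016, p(138)=12292341831, p(139)=13610949895, p(140)=15065878135, p(141)=16670689208, p(142)=18440293320, p(143)=20390982757, p(144)=22540654445.
Final step: p(145) = p(144) + p(143) - p(140) - p(138) + p(133) + p(130) - p(123) - p(119) + p(110) + p(105) - p(94) - p(88) + p(75) + p(68) - p(53) - p(45) + p(28) + p(19) - p(0)
= 22540654445 + 20390982757 - 15065878135 - 12292341831 + 7346629512 + 5371315400 - 2552338241 - 1653668665 + 607163746 + 342325709 - 92669720 - 44108109 + 8118264 + 3087735 - 329931 - 89134 + 3718 + 490 - 1
= 24908858009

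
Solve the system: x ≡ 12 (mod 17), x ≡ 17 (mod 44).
369

Using Chinese Remainder Theorem:
M = 17 × 44 = 748
M1 = 44, M2 = 17
y1 = 44^(-1) mod 17 = 12
y2 = 17^(-1) mod 44 = 13
x = (12×44×12 + 17×17×13) mod 748 = 369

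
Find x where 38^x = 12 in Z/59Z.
40

Baby-step giant-step with step n = ⌈√59⌉ = 8.
Baby steps 38^j mod 59 (j:value) for j=0..7: 0:1, 1:38, 2:28, 3:2, 4:17, 5:56, 6:4, 7:34.
Giant-step multiplier: 38^(-8) ≡ 38^(58-8) = 38^50 ≡ 49 (mod 59).
Giant steps γ_i = 12·49^i mod 59: γ_0=12, γ_1=57, γ_2=20, γ_3=36, γ_4=53, γ_5=1 (in table at j=0).
x = i·n + j = 5·8 + 0 = 40.
Check: 38^40 ≡ 12 (mod 59).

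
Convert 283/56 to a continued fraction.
[5; 18, 1, 2]

Euclidean algorithm steps:
283 = 5 × 56 + 3
56 = 18 × 3 + 2
3 = 1 × 2 + 1
2 = 2 × 1 + 0
Continued fraction: [5; 18, 1, 2]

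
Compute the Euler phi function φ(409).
408

409 = 409
φ(n) = n × ∏(1 - 1/p) for each prime p dividing n
φ(409) = 409 × (1 - 1/409) = 408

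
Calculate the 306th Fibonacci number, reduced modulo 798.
190

Matrix identity: Q^n = [[F_(n+1), F_n], [F_n, F_(n-1)]] with Q = [[1,1],[1,0]].
n = 306 = 100110010₂. Square-and-multiply, entries mod 798:
Q^1 = [[1,1],[1,0]]
Q^2 = (Q^1)² = [[2,1],[1,1]]
Q^4 = (Q^2)² = [[5,3],[3,2]]
Q^9 = (Q^4)²·Q = [[55,34],[34,21]]
Q^19 = (Q^9)²·Q = [[381,191],[191,190]]
Q^38 = (Q^19)² = [[496,533],[533,761]]
Q^76 = (Q^38)² = [[233,459],[459,572]]
Q^153 = (Q^76)²·Q = [[55,34],[34,21]]
Q^306 = (Q^153)² = [[191,190],[190,1]]
F_306 mod 798 = Q^306[0][1] = 190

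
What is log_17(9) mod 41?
30

Baby-step giant-step with step n = ⌈√41⌉ = 7.
Baby steps 17^j mod 41 (j:value) for j=0..6: 0:1, 1:17, 2:2, 3:34, 4:4, 5:27, 6:8.
Giant-step multiplier: 17^(-7) ≡ 17^(40-7) = 17^33 ≡ 19 (mod 41).
Giant steps γ_i = 9·19^i mod 41: γ_0=9, γ_1=7, γ_2=10, γ_3=26, γ_4=2 (in table at j=2).
x = i·n + j = 4·7 + 2 = 30.
Check: 17^30 ≡ 9 (mod 41).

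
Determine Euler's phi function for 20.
8

20 = 2^2 × 5
φ(n) = n × ∏(1 - 1/p) for each prime p dividing n
φ(20) = 20 × (1 - 1/2) × (1 - 1/5) = 8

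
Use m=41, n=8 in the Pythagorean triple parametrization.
(1617, 656, 1745)

Euclid's formula: a = m² - n², b = 2mn, c = m² + n²
m = 41, n = 8
a = 41² - 8² = 1681 - 64 = 1617
b = 2 × 41 × 8 = 656
c = 41² + 8² = 1681 + 64 = 1745
Verification: 1617² + 656² = 2614689 + 430336 = 3045025 = 1745² ✓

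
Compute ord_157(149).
52

157 is prime, so ord(149) divides φ(157) = 156.
Divisors of 156: 1, 2, 3, 4, 6, 12, 13, 26, 39, 52, 78, 156.
Repeated squaring: 149^1 ≡ 149, 149^2 ≡ 64, 149^4 ≡ 14, 149^8 ≡ 39, 149^16 ≡ 108, 149^32 ≡ 46, 149^64 ≡ 75, 149^128 ≡ 130 (mod 157).
Test 149^d mod 157 for each divisor d in increasing order:
149^1 ≡ 149
149^2 ≡ 64
149^3 = 149^2·149^1 ≡ 116
149^4 ≡ 14
149^6 = 149^4·149^2 ≡ 111
149^12 = 149^8·149^4 ≡ 75
149^13 = 149^8·149^4·149^1 ≡ 28
149^26 = 149^16·149^8·149^2 ≡ 156
149^39 = 149^32·149^4·149^2·149^1 ≡ 129
149^52 = 149^32·149^16·149^4 ≡ 1  ← first divisor giving 1
The order is 52.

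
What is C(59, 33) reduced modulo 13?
6

Using Lucas' theorem:
Write n=59 and k=33 in base 13:
n in base 13: [4, 7]
k in base 13: [2, 7]
C(59,33) mod 13 = ∏ C(n_i, k_i) mod 13
Digit binomials (mod 13): C(4,2) = 6; C(7,7) = 1
Product: 6 × 1 = 6 ≡ 6 (mod 13)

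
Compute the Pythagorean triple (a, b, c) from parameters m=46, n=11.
(1995, 1012, 2237)

Euclid's formula: a = m² - n², b = 2mn, c = m² + n²
m = 46, n = 11
a = 46² - 11² = 2116 - 121 = 1995
b = 2 × 46 × 11 = 1012
c = 46² + 11² = 2116 + 121 = 2237
Verification: 1995² + 1012² = 3980025 + 1024144 = 5004169 = 2237² ✓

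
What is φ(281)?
280

281 = 281
φ(n) = n × ∏(1 - 1/p) for each prime p dividing n
φ(281) = 281 × (1 - 1/281) = 280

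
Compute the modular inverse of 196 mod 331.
76

gcd(196, 331) = 1, so the inverse exists.
Extended Euclidean algorithm on (331, 196):
331 = 1 × 196 + 135  ⟹  135 = (1)·331 + (-1)·196
196 = 1 × 135 + 61  ⟹  61 = (-1)·331 + (2)·196
135 = 2 × 61 + 13  ⟹  13 = (3)·331 + (-5)·196
61 = 4 × 13 + 9  ⟹  9 = (-13)·331 + (22)·196
13 = 1 × 9 + 4  ⟹  4 = (16)·331 + (-27)·196
9 = 2 × 4 + 1  ⟹  1 = (-45)·331 + (76)·196
So (76)·196 ≡ 1 (mod 331), i.e. 196^(-1) ≡ 76 (mod 331).
Check: 196 × 76 = 14896 ≡ 1 (mod 331)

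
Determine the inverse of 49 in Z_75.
49

gcd(49, 75) = 1, so the inverse exists.
Extended Euclidean algorithm on (75, 49):
75 = 1 × 49 + 26  ⟹  26 = (1)·75 + (-1)·49
49 = 1 × 26 + 23  ⟹  23 = (-1)·75 + (2)·49
26 = 1 × 23 + 3  ⟹  3 = (2)·75 + (-3)·49
23 = 7 × 3 + 2  ⟹  2 = (-15)·75 + (23)·49
3 = 1 × 2 + 1  ⟹  1 = (17)·75 + (-26)·49
So (-26)·49 ≡ 1 (mod 75), i.e. 49^(-1) ≡ -26 ≡ 49 (mod 75).
Check: 49 × 49 = 2401 ≡ 1 (mod 75)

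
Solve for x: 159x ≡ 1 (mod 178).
103

gcd(159, 178) = 1, so the inverse exists.
Extended Euclidean algorithm on (178, 159):
178 = 1 × 159 + 19  ⟹  19 = (1)·178 + (-1)·159
159 = 8 × 19 + 7  ⟹  7 = (-8)·178 + (9)·159
19 = 2 × 7 + 5  ⟹  5 = (17)·178 + (-19)·159
7 = 1 × 5 + 2  ⟹  2 = (-25)·178 + (28)·159
5 = 2 × 2 + 1  ⟹  1 = (67)·178 + (-75)·159
So (-75)·159 ≡ 1 (mod 178), i.e. 159^(-1) ≡ -75 ≡ 103 (mod 178).
Check: 159 × 103 = 16377 ≡ 1 (mod 178)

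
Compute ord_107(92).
53

107 is prime, so ord(92) divides φ(107) = 106.
Divisors of 106: 1, 2, 53, 106.
Repeated squaring: 92^1 ≡ 92, 92^2 ≡ 11, 92^4 ≡ 14, 92^8 ≡ 89, 92^16 ≡ 3, 92^32 ≡ 9, 92^64 ≡ 81 (mod 107).
Test 92^d mod 107 for each divisor d in increasing order:
92^1 ≡ 92
92^2 ≡ 11
92^53 = 92^32·92^16·92^4·92^1 ≡ 1  ← first divisor giving 1
The order is 53.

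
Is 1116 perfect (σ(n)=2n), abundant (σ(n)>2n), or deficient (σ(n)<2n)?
abundant

Proper divisors of 1116: sum = 1 + 2 + 3 + 4 + 6 + 9 + 12 + 18 + ... + 186 + 279 + 372 + 558 (17 divisors) = 1796
Since 1796 > 1116, 1116 is abundant.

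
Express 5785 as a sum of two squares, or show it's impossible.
3² + 76² (a=3, b=76)

Factorization: 5785 = 5 × 13 × 89
By Fermat: n is sum of two squares iff every prime p ≡ 3 (mod 4) appears to even power.
All primes ≡ 3 (mod 4) appear to even power.
Search a = 0, 1, 2, … for 5785 - a² a perfect square: first hit at a = 3: 5785 - 9 = 5776 = 76².
5785 = 3² + 76² = 9 + 5776 ✓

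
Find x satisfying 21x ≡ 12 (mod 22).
x ≡ 10 (mod 22)

gcd(21, 22) = 1, which divides 12, so solutions exist.
Find 21^(-1) mod 22 by the extended Euclidean algorithm:
22 = 1 × 21 + 1  ⟹  1 = (1)·22 + (-1)·21
So (-1)·21 ≡ 1 (mod 22), i.e. 21^(-1) ≡ -1 ≡ 21 (mod 22).
x ≡ 21 × 12 = 252 ≡ 10 (mod 22).
Check: 21 × 10 = 210 ≡ 12 (mod 22).
Unique solution: x ≡ 10 (mod 22)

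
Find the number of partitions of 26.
2436

p(n) counts ways to write n as a sum of positive integers (order ignored).
Euler's pentagonal recurrence: p(k) = p(k-1) + p(k-2) - p(k-5) - p(k-7) + p(k-12) + p(k-15) - ... (offsets j(3j∓1)/2, signs ++--, p(0)=1, p(<0)=0).
DP table for k = 0..25: p(0)=1, p(1)=1, p(2)=2, p(3)=3, p(4)=5, p(5)=7, p(6)=11, p(7)=15, p(8)=22, p(9)=30, p(10)=42, p(11)=56, p(12)=77, p(13)=101, p(14)=135, p(15)=176, p(16)=231, p(17)=297, p(18)=385, p(19)=490, p(20)=627, p(21)=792, p(22)=1002, p(23)=1255, p(24)=1575, p(25)=1958.
Final step: p(26) = p(25) + p(24) - p(21) - p(19) + p(14) + p(11) - p(4) - p(0)
= 1958 + 1575 - 792 - 490 + 135 + 56 - 5 - 1
= 2436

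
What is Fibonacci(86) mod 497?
64

Matrix identity: Q^n = [[F_(n+1), F_n], [F_n, F_(n-1)]] with Q = [[1,1],[1,0]].
n = 86 = 1010110₂. Square-and-multiply, entries mod 497:
Q^1 = [[1,1],[1,0]]
Q^2 = (Q^1)² = [[2,1],[1,1]]
Q^5 = (Q^2)²·Q = [[8,5],[5,3]]
Q^10 = (Q^5)² = [[89,55],[55,34]]
Q^21 = (Q^10)²·Q = [[316,12],[12,304]]
Q^43 = (Q^21)²·Q = [[88,103],[103,482]]
Q^86 = (Q^43)² = [[461,64],[64,397]]
F_86 mod 497 = Q^86[0][1] = 64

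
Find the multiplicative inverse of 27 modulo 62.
23

gcd(27, 62) = 1, so the inverse exists.
Extended Euclidean algorithm on (62, 27):
62 = 2 × 27 + 8  ⟹  8 = (1)·62 + (-2)·27
27 = 3 × 8 + 3  ⟹  3 = (-3)·62 + (7)·27
8 = 2 × 3 + 2  ⟹  2 = (7)·62 + (-16)·27
3 = 1 × 2 + 1  ⟹  1 = (-10)·62 + (23)·27
So (23)·27 ≡ 1 (mod 62), i.e. 27^(-1) ≡ 23 (mod 62).
Check: 27 × 23 = 621 ≡ 1 (mod 62)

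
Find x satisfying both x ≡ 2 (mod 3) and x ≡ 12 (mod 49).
110

Using Chinese Remainder Theorem:
M = 3 × 49 = 147
M1 = 49, M2 = 3
y1 = 49^(-1) mod 3 = 1
y2 = 3^(-1) mod 49 = 33
x = (2×49×1 + 12×3×33) mod 147 = 110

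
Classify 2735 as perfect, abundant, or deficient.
deficient

Proper divisors of 2735: sum = 1 + 5 + 547 = 553
Since 553 < 2735, 2735 is deficient.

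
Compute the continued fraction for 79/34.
[2; 3, 11]

Euclidean algorithm steps:
79 = 2 × 34 + 11
34 = 3 × 11 + 1
11 = 11 × 1 + 0
Continued fraction: [2; 3, 11]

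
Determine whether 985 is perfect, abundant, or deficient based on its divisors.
deficient

Proper divisors of 985: sum = 1 + 5 + 197 = 203
Since 203 < 985, 985 is deficient.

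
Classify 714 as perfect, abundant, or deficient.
abundant

Proper divisors of 714: sum = 1 + 2 + 3 + 6 + 7 + 14 + 17 + 21 + 34 + 42 + 51 + 102 + 119 + 238 + 357 = 1014
Since 1014 > 714, 714 is abundant.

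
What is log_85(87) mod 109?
74

Baby-step giant-step with step n = ⌈√109⌉ = 11.
Baby steps 85^j mod 109 (j:value) for j=0..10: 0:1, 1:85, 2:31, 3:19, 4:89, 5:44, 6:34, 7:56, 8:73, 9:101, 10:83.
Giant-step multiplier: 85^(-11) ≡ 85^(108-11) = 85^97 ≡ 69 (mod 109).
Giant steps γ_i = 87·69^i mod 109: γ_0=87, γ_1=8, γ_2=7, γ_3=47, γ_4=82, γ_5=99, γ_6=73 (in table at j=8).
x = i·n + j = 6·11 + 8 = 74.
Check: 85^74 ≡ 87 (mod 109).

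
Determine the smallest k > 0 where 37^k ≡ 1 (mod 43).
6

43 is prime, so ord(37) divides φ(43) = 42.
Divisors of 42: 1, 2, 3, 6, 7, 14, 21, 42.
Repeated squaring: 37^1 ≡ 37, 37^2 ≡ 36, 37^4 ≡ 6, 37^8 ≡ 36, 37^16 ≡ 6, 37^32 ≡ 36 (mod 43).
Test 37^d mod 43 for each divisor d in increasing order:
37^1 ≡ 37
37^2 ≡ 36
37^3 = 37^2·37^1 ≡ 42
37^6 = 37^4·37^2 ≡ 1  ← first divisor giving 1
The order is 6.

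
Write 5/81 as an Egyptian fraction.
1/17 + 1/345 + 1/158355

Greedy algorithm:
5/81: ceiling(81/5) = 17, use 1/17
4/1377: ceiling(1377/4) = 345, use 1/345
1/158355: ceiling(158355/1) = 158355, use 1/158355
Result: 5/81 = 1/17 + 1/345 + 1/158355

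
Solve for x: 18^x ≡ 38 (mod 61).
39

Baby-step giant-step with step n = ⌈√61⌉ = 8.
Baby steps 18^j mod 61 (j:value) for j=0..7: 0:1, 1:18, 2:19, 3:37, 4:56, 5:32, 6:27, 7:59.
Giant-step multiplier: 18^(-8) ≡ 18^(60-8) = 18^52 ≡ 22 (mod 61).
Giant steps γ_i = 38·22^i mod 61: γ_0=38, γ_1=43, γ_2=31, γ_3=11, γ_4=59 (in table at j=7).
x = i·n + j = 4·8 + 7 = 39.
Check: 18^39 ≡ 38 (mod 61).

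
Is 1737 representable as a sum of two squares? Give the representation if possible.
21² + 36² (a=21, b=36)

Factorization: 1737 = 3^2 × 193
By Fermat: n is sum of two squares iff every prime p ≡ 3 (mod 4) appears to even power.
All primes ≡ 3 (mod 4) appear to even power.
Search a = 0, 1, 2, … for 1737 - a² a perfect square: first hit at a = 21: 1737 - 441 = 1296 = 36².
1737 = 21² + 36² = 441 + 1296 ✓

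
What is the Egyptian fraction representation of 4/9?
1/3 + 1/9

Greedy algorithm:
4/9: ceiling(9/4) = 3, use 1/3
1/9: ceiling(9/1) = 9, use 1/9
Result: 4/9 = 1/3 + 1/9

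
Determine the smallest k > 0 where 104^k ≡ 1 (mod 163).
3

163 is prime, so ord(104) divides φ(163) = 162.
Divisors of 162: 1, 2, 3, 6, 9, 18, 27, 54, 81, 162.
Repeated squaring: 104^1 ≡ 104, 104^2 ≡ 58, 104^4 ≡ 104, 104^8 ≡ 58, 104^16 ≡ 104, 104^32 ≡ 58, 104^64 ≡ 104, 104^128 ≡ 58 (mod 163).
Test 104^d mod 163 for each divisor d in increasing order:
104^1 ≡ 104
104^2 ≡ 58
104^3 = 104^2·104^1 ≡ 1  ← first divisor giving 1
The order is 3.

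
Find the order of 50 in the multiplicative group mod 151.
25

151 is prime, so ord(50) divides φ(151) = 150.
Divisors of 150: 1, 2, 3, 5, 6, 10, 15, 25, 30, 50, 75, 150.
Repeated squaring: 50^1 ≡ 50, 50^2 ≡ 84, 50^4 ≡ 110, 50^8 ≡ 20, 50^16 ≡ 98, 50^32 ≡ 91, 50^64 ≡ 127, 50^128 ≡ 123 (mod 151).
Test 50^d mod 151 for each divisor d in increasing order:
50^1 ≡ 50
50^2 ≡ 84
50^3 = 50^2·50^1 ≡ 123
50^5 = 50^4·50^1 ≡ 64
50^6 = 50^4·50^2 ≡ 29
50^10 = 50^8·50^2 ≡ 19
50^15 = 50^8·50^4·50^2·50^1 ≡ 8
50^25 = 50^16·50^8·50^1 ≡ 1  ← first divisor giving 1
The order is 25.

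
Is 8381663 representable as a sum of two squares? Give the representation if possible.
Not possible

Factorization: 8381663 = 17 × 79^3
By Fermat: n is sum of two squares iff every prime p ≡ 3 (mod 4) appears to even power.
Prime(s) ≡ 3 (mod 4) with odd exponent: [(79, 3)]
Therefore 8381663 cannot be expressed as a² + b².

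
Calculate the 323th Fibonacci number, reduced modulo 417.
140

Matrix identity: Q^n = [[F_(n+1), F_n], [F_n, F_(n-1)]] with Q = [[1,1],[1,0]].
n = 323 = 101000011₂. Square-and-multiply, entries mod 417:
Q^1 = [[1,1],[1,0]]
Q^2 = (Q^1)² = [[2,1],[1,1]]
Q^5 = (Q^2)²·Q = [[8,5],[5,3]]
Q^10 = (Q^5)² = [[89,55],[55,34]]
Q^20 = (Q^10)² = [[104,93],[93,11]]
Q^40 = (Q^20)² = [[283,270],[270,13]]
Q^80 = (Q^40)² = [[367,273],[273,94]]
Q^161 = (Q^80)²·Q = [[220,301],[301,336]]
Q^323 = (Q^161)²·Q = [[279,140],[140,139]]
F_323 mod 417 = Q^323[0][1] = 140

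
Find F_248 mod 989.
389

Matrix identity: Q^n = [[F_(n+1), F_n], [F_n, F_(n-1)]] with Q = [[1,1],[1,0]].
n = 248 = 11111000₂. Square-and-multiply, entries mod 989:
Q^1 = [[1,1],[1,0]]
Q^3 = (Q^1)²·Q = [[3,2],[2,1]]
Q^7 = (Q^3)²·Q = [[21,13],[13,8]]
Q^15 = (Q^7)²·Q = [[987,610],[610,377]]
Q^31 = (Q^15)²·Q = [[531,240],[240,291]]
Q^62 = (Q^31)² = [[334,469],[469,854]]
Q^124 = (Q^62)² = [[202,365],[365,826]]
Q^248 = (Q^124)² = [[954,389],[389,565]]
F_248 mod 989 = Q^248[0][1] = 389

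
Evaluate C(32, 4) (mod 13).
2

Using Lucas' theorem:
Write n=32 and k=4 in base 13:
n in base 13: [2, 6]
k in base 13: [0, 4]
C(32,4) mod 13 = ∏ C(n_i, k_i) mod 13
Digit binomials (mod 13): C(2,0) = 1; C(6,4) = 15 ≡ 2
Product: 1 × 2 = 2 ≡ 2 (mod 13)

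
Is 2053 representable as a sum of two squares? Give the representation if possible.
17² + 42² (a=17, b=42)

Factorization: 2053 = 2053
By Fermat: n is sum of two squares iff every prime p ≡ 3 (mod 4) appears to even power.
All primes ≡ 3 (mod 4) appear to even power.
Search a = 0, 1, 2, … for 2053 - a² a perfect square: first hit at a = 17: 2053 - 289 = 1764 = 42².
2053 = 17² + 42² = 289 + 1764 ✓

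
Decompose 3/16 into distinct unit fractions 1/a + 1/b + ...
1/6 + 1/48

Greedy algorithm:
3/16: ceiling(16/3) = 6, use 1/6
1/48: ceiling(48/1) = 48, use 1/48
Result: 3/16 = 1/6 + 1/48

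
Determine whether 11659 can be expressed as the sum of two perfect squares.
Not possible

Factorization: 11659 = 89 × 131
By Fermat: n is sum of two squares iff every prime p ≡ 3 (mod 4) appears to even power.
Prime(s) ≡ 3 (mod 4) with odd exponent: [(131, 1)]
Therefore 11659 cannot be expressed as a² + b².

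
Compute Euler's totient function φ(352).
160

352 = 2^5 × 11
φ(n) = n × ∏(1 - 1/p) for each prime p dividing n
φ(352) = 352 × (1 - 1/2) × (1 - 1/11) = 160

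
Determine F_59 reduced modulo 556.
233

Matrix identity: Q^n = [[F_(n+1), F_n], [F_n, F_(n-1)]] with Q = [[1,1],[1,0]].
n = 59 = 111011₂. Square-and-multiply, entries mod 556:
Q^1 = [[1,1],[1,0]]
Q^3 = (Q^1)²·Q = [[3,2],[2,1]]
Q^7 = (Q^3)²·Q = [[21,13],[13,8]]
Q^14 = (Q^7)² = [[54,377],[377,233]]
Q^29 = (Q^14)²·Q = [[264,485],[485,335]]
Q^59 = (Q^29)²·Q = [[516,233],[233,283]]
F_59 mod 556 = Q^59[0][1] = 233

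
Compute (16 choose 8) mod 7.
4

Using Lucas' theorem:
Write n=16 and k=8 in base 7:
n in base 7: [2, 2]
k in base 7: [1, 1]
C(16,8) mod 7 = ∏ C(n_i, k_i) mod 7
Digit binomials (mod 7): C(2,1) = 2; C(2,1) = 2
Product: 2 × 2 = 4 ≡ 4 (mod 7)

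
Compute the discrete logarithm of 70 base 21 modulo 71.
35

Baby-step giant-step with step n = ⌈√71⌉ = 9.
Baby steps 21^j mod 71 (j:value) for j=0..8: 0:1, 1:21, 2:15, 3:31, 4:12, 5:39, 6:38, 7:17, 8:2.
Giant-step multiplier: 21^(-9) ≡ 21^(70-9) = 21^61 ≡ 22 (mod 71).
Giant steps γ_i = 70·22^i mod 71: γ_0=70, γ_1=49, γ_2=13, γ_3=2 (in table at j=8).
x = i·n + j = 3·9 + 8 = 35.
Check: 21^35 ≡ 70 (mod 71).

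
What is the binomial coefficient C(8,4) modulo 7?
0

Using Lucas' theorem:
Write n=8 and k=4 in base 7:
n in base 7: [1, 1]
k in base 7: [0, 4]
C(8,4) mod 7 = ∏ C(n_i, k_i) mod 7
Digit binomials (mod 7): C(1,0) = 1; C(1,4) = 0 (k_i > n_i)
Product: 1 × 0 = 0 ≡ 0 (mod 7)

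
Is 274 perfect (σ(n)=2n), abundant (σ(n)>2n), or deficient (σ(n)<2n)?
deficient

Proper divisors of 274: sum = 1 + 2 + 137 = 140
Since 140 < 274, 274 is deficient.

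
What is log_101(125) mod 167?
103

Baby-step giant-step with step n = ⌈√167⌉ = 13.
Baby steps 101^j mod 167 (j:value) for j=0..12: 0:1, 1:101, 2:14, 3:78, 4:29, 5:90, 6:72, 7:91, 8:6, 9:105, 10:84, 11:134, 12:7.
Giant-step multiplier: 101^(-13) ≡ 101^(166-13) = 101^153 ≡ 30 (mod 167).
Giant steps γ_i = 125·30^i mod 167: γ_0=125, γ_1=76, γ_2=109, γ_3=97, γ_4=71, γ_5=126, γ_6=106, γ_7=7 (in table at j=12).
x = i·n + j = 7·13 + 12 = 103.
Check: 101^103 ≡ 125 (mod 167).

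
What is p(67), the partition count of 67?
2679689

p(n) counts ways to write n as a sum of positive integers (order ignored).
Euler's pentagonal recurrence: p(k) = p(k-1) + p(k-2) - p(k-5) - p(k-7) + p(k-12) + p(k-15) - ... (offsets j(3j∓1)/2, signs ++--, p(0)=1, p(<0)=0).
DP table for k = 0..66: p(0)=1, p(1)=1, p(2)=2, p(3)=3, p(4)=5, p(5)=7, p(6)=11, p(7)=15, p(8)=22, p(9)=30, p(10)=42, p(11)=56, p(12)=77, p(13)=101, p(14)=135, p(15)=176, p(16)=231, p(17)=297, p(18)=385, p(19)=490, p(20)=627, p(21)=792, p(22)=1002, p(23)=1255, p(24)=1575, p(25)=1958, p(26)=2436, p(27)=3010, p(28)=3718, p(29)=4565, p(30)=5604, p(31)=6842, p(32)=8349, p(33)=10143, p(34)=12310, p(35)=14883, p(36)=17977, p(37)=21637, p(38)=26015, p(39)=31185, p(40)=37338, p(41)=44583, p(42)=53174, p(43)=63261, p(44)=75175, p(45)=89134, p(46)=105558, p(47)=124754, p(48)=147273, p(49)=173525, p(50)=204226, p(51)=239943, p(52)=281589, p(53)=329931, p(54)=386155, p(55)=451276, p(56)=526823, p(57)=614154, p(58)=715220, p(59)=831820, p(60)=966467, p(61)=1121505, p(62)=1300156, p(63)=1505499, p(64)=1741630, p(65)=2012558, p(66)=2323520.
Final step: p(67) = p(66) + p(65) - p(62) - p(60) + p(55) + p(52) - p(45) - p(41) + p(32) + p(27) - p(16) - p(10)
= 2323520 + 2012558 - 1300156 - 966467 + 451276 + 281589 - 89134 - 44583 + 8349 + 3010 - 231 - 42
= 2679689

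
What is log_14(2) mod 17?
14

Baby-step giant-step with step n = ⌈√17⌉ = 5.
Baby steps 14^j mod 17 (j:value) for j=0..4: 0:1, 1:14, 2:9, 3:7, 4:13.
Giant-step multiplier: 14^(-5) ≡ 14^(16-5) = 14^11 ≡ 10 (mod 17).
Giant steps γ_i = 2·10^i mod 17: γ_0=2, γ_1=3, γ_2=13 (in table at j=4).
x = i·n + j = 2·5 + 4 = 14.
Check: 14^14 ≡ 2 (mod 17).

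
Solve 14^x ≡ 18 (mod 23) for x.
10

Baby-step giant-step with step n = ⌈√23⌉ = 5.
Baby steps 14^j mod 23 (j:value) for j=0..4: 0:1, 1:14, 2:12, 3:7, 4:6.
Giant-step multiplier: 14^(-5) ≡ 14^(22-5) = 14^17 ≡ 20 (mod 23).
Giant steps γ_i = 18·20^i mod 23: γ_0=18, γ_1=15, γ_2=1 (in table at j=0).
x = i·n + j = 2·5 + 0 = 10.
Check: 14^10 ≡ 18 (mod 23).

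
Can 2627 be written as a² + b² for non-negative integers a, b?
Not possible

Factorization: 2627 = 37 × 71
By Fermat: n is sum of two squares iff every prime p ≡ 3 (mod 4) appears to even power.
Prime(s) ≡ 3 (mod 4) with odd exponent: [(71, 1)]
Therefore 2627 cannot be expressed as a² + b².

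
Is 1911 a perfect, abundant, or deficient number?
deficient

Proper divisors of 1911: sum = 1 + 3 + 7 + 13 + 21 + 39 + 49 + 91 + 147 + 273 + 637 = 1281
Since 1281 < 1911, 1911 is deficient.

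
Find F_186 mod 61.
8

Matrix identity: Q^n = [[F_(n+1), F_n], [F_n, F_(n-1)]] with Q = [[1,1],[1,0]].
n = 186 = 10111010₂. Square-and-multiply, entries mod 61:
Q^1 = [[1,1],[1,0]]
Q^2 = (Q^1)² = [[2,1],[1,1]]
Q^5 = (Q^2)²·Q = [[8,5],[5,3]]
Q^11 = (Q^5)²·Q = [[22,28],[28,55]]
Q^23 = (Q^11)²·Q = [[8,48],[48,21]]
Q^46 = (Q^23)² = [[50,50],[50,0]]
Q^93 = (Q^46)²·Q = [[58,59],[59,60]]
Q^186 = (Q^93)² = [[13,8],[8,5]]
F_186 mod 61 = Q^186[0][1] = 8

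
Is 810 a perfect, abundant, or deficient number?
abundant

Proper divisors of 810: sum = 1 + 2 + 3 + 5 + 6 + 9 + 10 + 15 + ... + 135 + 162 + 270 + 405 (19 divisors) = 1368
Since 1368 > 810, 810 is abundant.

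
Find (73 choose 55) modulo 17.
3

Using Lucas' theorem:
Write n=73 and k=55 in base 17:
n in base 17: [4, 5]
k in base 17: [3, 4]
C(73,55) mod 17 = ∏ C(n_i, k_i) mod 17
Digit binomials (mod 17): C(4,3) = 4; C(5,4) = 5
Product: 4 × 5 = 20 ≡ 3 (mod 17)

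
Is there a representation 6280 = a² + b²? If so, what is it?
14² + 78² (a=14, b=78)

Factorization: 6280 = 2^3 × 5 × 157
By Fermat: n is sum of two squares iff every prime p ≡ 3 (mod 4) appears to even power.
All primes ≡ 3 (mod 4) appear to even power.
Search a = 0, 1, 2, … for 6280 - a² a perfect square: first hit at a = 14: 6280 - 196 = 6084 = 78².
6280 = 14² + 78² = 196 + 6084 ✓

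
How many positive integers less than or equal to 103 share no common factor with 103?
102

103 = 103
φ(n) = n × ∏(1 - 1/p) for each prime p dividing n
φ(103) = 103 × (1 - 1/103) = 102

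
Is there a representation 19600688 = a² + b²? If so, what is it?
Not possible

Factorization: 19600688 = 2^4 × 107^3
By Fermat: n is sum of two squares iff every prime p ≡ 3 (mod 4) appears to even power.
Prime(s) ≡ 3 (mod 4) with odd exponent: [(107, 3)]
Therefore 19600688 cannot be expressed as a² + b².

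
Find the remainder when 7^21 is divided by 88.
7

Repeated squaring. Binary of 21 = 10101.
7^1 ≡ 7 (mod 88); 7^2 ≡ 49 (mod 88); 7^4 ≡ 25 (mod 88); 7^8 ≡ 9 (mod 88); 7^16 ≡ 81 (mod 88)
7^21 = 7^1 × 7^4 × 7^16 ≡ 7 (mod 88)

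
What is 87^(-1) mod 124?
67

gcd(87, 124) = 1, so the inverse exists.
Extended Euclidean algorithm on (124, 87):
124 = 1 × 87 + 37  ⟹  37 = (1)·124 + (-1)·87
87 = 2 × 37 + 13  ⟹  13 = (-2)·124 + (3)·87
37 = 2 × 13 + 11  ⟹  11 = (5)·124 + (-7)·87
13 = 1 × 11 + 2  ⟹  2 = (-7)·124 + (10)·87
11 = 5 × 2 + 1  ⟹  1 = (40)·124 + (-57)·87
So (-57)·87 ≡ 1 (mod 124), i.e. 87^(-1) ≡ -57 ≡ 67 (mod 124).
Check: 87 × 67 = 5829 ≡ 1 (mod 124)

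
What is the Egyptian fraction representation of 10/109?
1/11 + 1/1199

Greedy algorithm:
10/109: ceiling(109/10) = 11, use 1/11
1/1199: ceiling(1199/1) = 1199, use 1/1199
Result: 10/109 = 1/11 + 1/1199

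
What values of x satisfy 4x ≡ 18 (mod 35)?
x ≡ 22 (mod 35)

gcd(4, 35) = 1, which divides 18, so solutions exist.
Find 4^(-1) mod 35 by the extended Euclidean algorithm:
35 = 8 × 4 + 3  ⟹  3 = (1)·35 + (-8)·4
4 = 1 × 3 + 1  ⟹  1 = (-1)·35 + (9)·4
So (9)·4 ≡ 1 (mod 35), i.e. 4^(-1) ≡ 9 (mod 35).
x ≡ 9 × 18 = 162 ≡ 22 (mod 35).
Check: 4 × 22 = 88 ≡ 18 (mod 35).
Unique solution: x ≡ 22 (mod 35)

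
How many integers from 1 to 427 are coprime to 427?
360

427 = 7 × 61
φ(n) = n × ∏(1 - 1/p) for each prime p dividing n
φ(427) = 427 × (1 - 1/7) × (1 - 1/61) = 360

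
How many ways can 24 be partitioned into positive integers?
1575

p(n) counts ways to write n as a sum of positive integers (order ignored).
Euler's pentagonal recurrence: p(k) = p(k-1) + p(k-2) - p(k-5) - p(k-7) + p(k-12) + p(k-15) - ... (offsets j(3j∓1)/2, signs ++--, p(0)=1, p(<0)=0).
DP table for k = 0..23: p(0)=1, p(1)=1, p(2)=2, p(3)=3, p(4)=5, p(5)=7, p(6)=11, p(7)=15, p(8)=22, p(9)=30, p(10)=42, p(11)=56, p(12)=77, p(13)=101, p(14)=135, p(15)=176, p(16)=231, p(17)=297, p(18)=385, p(19)=490, p(20)=627, p(21)=792, p(22)=1002, p(23)=1255.
Final step: p(24) = p(23) + p(22) - p(19) - p(17) + p(12) + p(9) - p(2)
= 1255 + 1002 - 490 - 297 + 77 + 30 - 2
= 1575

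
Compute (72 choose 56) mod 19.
0

Using Lucas' theorem:
Write n=72 and k=56 in base 19:
n in base 19: [3, 15]
k in base 19: [2, 18]
C(72,56) mod 19 = ∏ C(n_i, k_i) mod 19
Digit binomials (mod 19): C(3,2) = 3; C(15,18) = 0 (k_i > n_i)
Product: 3 × 0 = 0 ≡ 0 (mod 19)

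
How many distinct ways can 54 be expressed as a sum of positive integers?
386155

p(n) counts ways to write n as a sum of positive integers (order ignored).
Euler's pentagonal recurrence: p(k) = p(k-1) + p(k-2) - p(k-5) - p(k-7) + p(k-12) + p(k-15) - ... (offsets j(3j∓1)/2, signs ++--, p(0)=1, p(<0)=0).
DP table for k = 0..53: p(0)=1, p(1)=1, p(2)=2, p(3)=3, p(4)=5, p(5)=7, p(6)=11, p(7)=15, p(8)=22, p(9)=30, p(10)=42, p(11)=56, p(12)=77, p(13)=101, p(14)=135, p(15)=176, p(16)=231, p(17)=297, p(18)=385, p(19)=490, p(20)=627, p(21)=792, p(22)=1002, p(23)=1255, p(24)=1575, p(25)=1958, p(26)=2436, p(27)=3010, p(28)=3718, p(29)=4565, p(30)=5604, p(31)=6842, p(32)=8349, p(33)=10143, p(34)=12310, p(35)=14883, p(36)=17977, p(37)=21637, p(38)=26015, p(39)=31185, p(40)=37338, p(41)=44583, p(42)=53174, p(43)=63261, p(44)=75175, p(45)=89134, p(46)=105558, p(47)=124754, p(48)=147273, p(49)=173525, p(50)=204226, p(51)=239943, p(52)=281589, p(53)=329931.
Final step: p(54) = p(53) + p(52) - p(49) - p(47) + p(42) + p(39) - p(32) - p(28) + p(19) + p(14) - p(3)
= 329931 + 281589 - 173525 - 124754 + 53174 + 31185 - 8349 - 3718 + 490 + 135 - 3
= 386155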